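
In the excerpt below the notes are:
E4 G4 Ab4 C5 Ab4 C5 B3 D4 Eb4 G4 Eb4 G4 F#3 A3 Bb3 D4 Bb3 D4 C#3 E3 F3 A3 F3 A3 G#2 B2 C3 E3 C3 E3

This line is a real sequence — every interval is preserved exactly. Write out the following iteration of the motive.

Unit = 6 notes; the statements start on E4, B3, F#3, C#3, G#2, moving down a 4th each time.
From D#2 the exact shape gives D#2 F#2 G2 B2 G2 B2.

D#2 F#2 G2 B2 G2 B2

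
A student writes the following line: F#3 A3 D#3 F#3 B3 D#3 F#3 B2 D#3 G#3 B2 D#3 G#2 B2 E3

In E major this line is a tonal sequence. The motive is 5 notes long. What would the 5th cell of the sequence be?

E2 G#2 C#2 E2 A2

Taking 5-note groups, the heads are F#3, D#3, B2: the pattern moves down a 3rd.
Continuing the starts: G#2 → E2.
From E2 the diatonic shape gives E2 G#2 C#2 E2 A2.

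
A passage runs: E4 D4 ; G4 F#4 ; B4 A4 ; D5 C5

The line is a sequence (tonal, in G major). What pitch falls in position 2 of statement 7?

B5

Grouping in 2s, the 2nd note of each cell is D4, F#4, A4, C5.
Each moves up a 3rd. Continuing: E5 → G5 → B5.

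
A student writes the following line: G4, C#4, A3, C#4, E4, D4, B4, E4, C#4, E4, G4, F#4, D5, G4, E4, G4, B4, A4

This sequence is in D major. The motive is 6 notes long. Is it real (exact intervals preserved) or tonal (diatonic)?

tonal

Every note is diatonic to D major.
Cell 1 has -6 semitones from note 1 to 2, but cell 2 has -7 — the interval quality changes while the contour stays the same, which is the hallmark of a tonal sequence.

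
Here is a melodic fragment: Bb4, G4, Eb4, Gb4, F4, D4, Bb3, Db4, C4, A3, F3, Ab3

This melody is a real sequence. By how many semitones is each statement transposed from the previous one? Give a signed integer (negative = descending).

The 4-note cells begin on Bb4, F4, C4 — each down a 4th from the last.
Bb4→F4 is 65 − 70 = -5 semitones.

-5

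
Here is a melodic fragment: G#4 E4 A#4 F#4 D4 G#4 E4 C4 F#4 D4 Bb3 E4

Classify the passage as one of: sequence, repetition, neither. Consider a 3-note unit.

Each 3-note cell is the previous one transposed down a 2nd.

sequence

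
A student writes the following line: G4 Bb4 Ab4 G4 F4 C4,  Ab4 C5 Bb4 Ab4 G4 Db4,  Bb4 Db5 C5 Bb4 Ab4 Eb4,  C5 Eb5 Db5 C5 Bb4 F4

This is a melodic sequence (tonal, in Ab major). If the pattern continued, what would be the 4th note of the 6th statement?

Eb5

Grouping in 6s, the 4th note of each cell is G4, Ab4, Bb4, C5.
Each moves up a 2nd. Continuing: Db5 → Eb5.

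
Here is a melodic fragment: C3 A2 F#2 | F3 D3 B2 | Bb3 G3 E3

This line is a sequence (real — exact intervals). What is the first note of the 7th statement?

Taking 3-note groups, the heads are C3, F3, Bb3: the pattern moves up a 4th.
Continuing: Eb4 → Ab4 → Db5 → Gb5. Statement 7 starts on Gb5.

Gb5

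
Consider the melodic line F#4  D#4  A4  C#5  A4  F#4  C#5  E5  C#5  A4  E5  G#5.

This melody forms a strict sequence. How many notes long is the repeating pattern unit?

There are 12 notes; a 4-note unit gives 3 cells:
F#4 D#4 A4 C#5 | A4 F#4 C#5 E5 | C#5 A4 E5 G#5
Every group is a transposition up a 3rd of the one before; no shorter unit works.

4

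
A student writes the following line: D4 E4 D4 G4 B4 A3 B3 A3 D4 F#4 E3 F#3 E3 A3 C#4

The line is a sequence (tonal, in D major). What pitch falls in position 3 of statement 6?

C#2

With 5-note cells, note 3 of each statement runs D4, A3, E3.
Extending down a 4th: B2 → F#2 → C#2.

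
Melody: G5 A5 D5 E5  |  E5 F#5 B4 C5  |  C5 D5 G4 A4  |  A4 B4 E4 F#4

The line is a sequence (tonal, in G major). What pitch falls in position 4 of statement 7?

G3

The unit is 4 notes. Position-4 pitches of the 4 shown cells: E5, C5, A4, F#4.
Extending down a 3rd: D4 → B3 → G3.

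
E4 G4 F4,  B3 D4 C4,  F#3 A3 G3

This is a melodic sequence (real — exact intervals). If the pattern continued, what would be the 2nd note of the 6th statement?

F#2

Grouping in 3s, the 2nd note of each cell is G4, D4, A3.
Carrying that down a 4th forward: E3 → B2 → F#2.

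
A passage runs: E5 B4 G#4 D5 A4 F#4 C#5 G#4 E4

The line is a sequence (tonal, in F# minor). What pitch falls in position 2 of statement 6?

Grouping in 3s, the 2nd note of each cell is B4, A4, G#4.
Carrying that down a 2nd forward: F#4 → E4 → D4.

D4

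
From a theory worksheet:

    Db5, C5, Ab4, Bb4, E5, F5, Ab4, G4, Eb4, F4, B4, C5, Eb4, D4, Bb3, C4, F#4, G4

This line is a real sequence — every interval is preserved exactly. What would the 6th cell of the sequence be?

Unit = 6 notes; the statements start on Db5, Ab4, Eb4, moving down a 4th each time.
Continuing the starts: Bb3 → F3 → C3.
From C3 the exact shape gives C3 B2 G2 A2 D#3 E3.

C3 B2 G2 A2 D#3 E3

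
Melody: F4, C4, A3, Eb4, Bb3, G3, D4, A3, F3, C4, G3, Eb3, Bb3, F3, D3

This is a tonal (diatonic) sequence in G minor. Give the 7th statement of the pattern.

With a 3-note motive the entries are F4, Eb4, D4, C4, Bb3, each down a 2nd from the previous.
Continuing the starts: A3 → G3.
So cell 7 is G3 D3 Bb2.

G3 D3 Bb2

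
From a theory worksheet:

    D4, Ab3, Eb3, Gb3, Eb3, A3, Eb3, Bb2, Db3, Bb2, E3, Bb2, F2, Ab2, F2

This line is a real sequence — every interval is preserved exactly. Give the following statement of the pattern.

Taking 5-note groups, the heads are D4, A3, E3: the pattern moves down a 4th.
So cell 4 is B2 F2 C2 Eb2 C2.

B2 F2 C2 Eb2 C2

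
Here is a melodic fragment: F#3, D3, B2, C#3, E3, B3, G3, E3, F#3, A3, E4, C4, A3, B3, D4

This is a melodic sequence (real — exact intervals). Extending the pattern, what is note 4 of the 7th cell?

G5

Grouping in 5s, the 4th note of each cell is C#3, F#3, B3.
Each moves up a 4th. Continuing: E4 → A4 → D5 → G5.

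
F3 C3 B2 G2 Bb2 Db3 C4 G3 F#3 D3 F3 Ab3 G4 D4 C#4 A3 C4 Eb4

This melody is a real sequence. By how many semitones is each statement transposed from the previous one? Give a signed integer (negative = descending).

7

Unit = 6 notes; the statements start on F3, C4, G4, moving up a 5th each time.
F3→C4 is 60 − 53 = 7 semitones.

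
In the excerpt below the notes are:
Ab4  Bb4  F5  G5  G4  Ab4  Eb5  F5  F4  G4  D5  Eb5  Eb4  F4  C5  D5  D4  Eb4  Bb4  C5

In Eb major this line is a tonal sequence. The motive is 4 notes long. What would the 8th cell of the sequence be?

Ab3 Bb3 F4 G4

Unit = 4 notes; the statements start on Ab4, G4, F4, Eb4, D4, moving down a 2nd each time.
Extending down a 2nd: C4 → Bb3 → Ab3.
From Ab3 the diatonic shape gives Ab3 Bb3 F4 G4.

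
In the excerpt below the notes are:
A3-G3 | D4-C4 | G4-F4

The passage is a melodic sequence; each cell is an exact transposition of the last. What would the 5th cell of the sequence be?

F5 Eb5

Taking 2-note groups, the heads are A3, D4, G4: the pattern moves up a 4th.
Extending up a 4th: C5 → F5.
So cell 5 is F5 Eb5.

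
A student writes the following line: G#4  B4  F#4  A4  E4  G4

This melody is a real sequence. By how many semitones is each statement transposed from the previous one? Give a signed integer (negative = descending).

Taking 2-note groups, the heads are G#4, F#4, E4: the pattern moves down a 2nd.
G#4→F#4 is 66 − 68 = -2 semitones.

-2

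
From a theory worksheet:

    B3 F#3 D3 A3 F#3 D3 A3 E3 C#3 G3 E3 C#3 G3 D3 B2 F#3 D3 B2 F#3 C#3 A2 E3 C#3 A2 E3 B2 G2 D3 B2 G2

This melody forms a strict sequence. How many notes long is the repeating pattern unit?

6

There are 30 notes; a 6-note unit gives 5 cells:
B3 F#3 D3 A3 F#3 D3 | A3 E3 C#3 G3 E3 C#3 | G3 D3 B2 F#3 D3 B2 | F#3 C#3 A2 E3 C#3 A2 | E3 B2 G2 D3 B2 G2
Each cell is the previous one down a 2nd — so the unit is 6 notes.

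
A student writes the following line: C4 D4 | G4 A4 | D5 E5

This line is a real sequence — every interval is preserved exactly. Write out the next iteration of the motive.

With a 2-note motive the entries are C4, G4, D5, each up a 5th from the previous.
So cell 4 is A5 B5.

A5 B5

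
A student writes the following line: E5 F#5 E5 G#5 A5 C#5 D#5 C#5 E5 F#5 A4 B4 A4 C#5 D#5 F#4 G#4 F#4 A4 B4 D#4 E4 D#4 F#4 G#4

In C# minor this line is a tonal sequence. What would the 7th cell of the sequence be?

The 5-note cells begin on E5, C#5, A4, F#4, D#4 — each down a 3rd from the last.
Carrying on: B3 → G#3.
Statement 7 starts on G#3 and keeps the same diatonic contour: G#3 A3 G#3 B3 C#4.

G#3 A3 G#3 B3 C#4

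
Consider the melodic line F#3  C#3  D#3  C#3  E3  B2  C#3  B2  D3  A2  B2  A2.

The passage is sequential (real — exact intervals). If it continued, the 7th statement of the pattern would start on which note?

Unit = 4 notes; the statements start on F#3, E3, D3, moving down a 2nd each time.
Extending the heads down a 2nd: C3 → Bb2 → Ab2 → Gb2.

Gb2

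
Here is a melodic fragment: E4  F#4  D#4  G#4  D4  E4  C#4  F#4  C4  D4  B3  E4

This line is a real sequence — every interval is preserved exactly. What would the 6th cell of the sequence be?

Gb3 Ab3 F3 Bb3

The 4-note cells begin on E4, D4, C4 — each down a 2nd from the last.
Continuing the starts: Bb3 → Ab3 → Gb3.
Statement 6 starts on Gb3 and keeps the same exact contour: Gb3 Ab3 F3 Bb3.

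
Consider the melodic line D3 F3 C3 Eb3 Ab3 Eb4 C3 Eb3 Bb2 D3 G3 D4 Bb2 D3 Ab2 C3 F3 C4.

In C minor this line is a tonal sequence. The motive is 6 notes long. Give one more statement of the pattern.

Ab2 C3 G2 Bb2 Eb3 Bb3

Unit = 6 notes; the statements start on D3, C3, Bb2, moving down a 2nd each time.
From Ab2 the diatonic shape gives Ab2 C3 G2 Bb2 Eb3 Bb3.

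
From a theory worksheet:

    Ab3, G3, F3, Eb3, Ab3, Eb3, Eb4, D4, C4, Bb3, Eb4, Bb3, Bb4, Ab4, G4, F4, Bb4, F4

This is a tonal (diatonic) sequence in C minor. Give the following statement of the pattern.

F5 Eb5 D5 C5 F5 C5

Unit = 6 notes; the statements start on Ab3, Eb4, Bb4, moving up a 5th each time.
Statement 4 starts on F5 and keeps the same diatonic contour: F5 Eb5 D5 C5 F5 C5.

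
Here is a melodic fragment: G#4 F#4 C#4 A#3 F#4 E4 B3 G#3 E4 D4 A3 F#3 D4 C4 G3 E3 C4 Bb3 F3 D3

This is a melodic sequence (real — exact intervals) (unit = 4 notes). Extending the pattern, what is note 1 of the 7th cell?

Ab3

With 4-note cells, note 1 of each statement runs G#4, F#4, E4, D4, C4.
Each moves down a 2nd. Continuing: Bb3 → Ab3.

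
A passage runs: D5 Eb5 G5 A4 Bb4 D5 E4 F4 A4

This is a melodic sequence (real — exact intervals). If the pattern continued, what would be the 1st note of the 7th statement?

The unit is 3 notes. Position-1 pitches of the 3 shown cells: D5, A4, E4.
Carrying that down a 4th forward: B3 → F#3 → C#3 → G#2.

G#2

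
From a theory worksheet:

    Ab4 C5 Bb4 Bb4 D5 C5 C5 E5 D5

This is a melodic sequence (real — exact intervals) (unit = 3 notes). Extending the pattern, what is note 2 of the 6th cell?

A#5

The unit is 3 notes. Position-2 pitches of the 3 shown cells: C5, D5, E5.
Extending up a 2nd: F#5 → G#5 → A#5.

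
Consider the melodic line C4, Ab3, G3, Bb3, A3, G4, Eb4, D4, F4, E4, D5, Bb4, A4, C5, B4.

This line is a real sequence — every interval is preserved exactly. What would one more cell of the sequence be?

A5 F5 E5 G5 F#5

With a 5-note motive the entries are C4, G4, D5, each up a 5th from the previous.
So cell 4 is A5 F5 E5 G5 F#5.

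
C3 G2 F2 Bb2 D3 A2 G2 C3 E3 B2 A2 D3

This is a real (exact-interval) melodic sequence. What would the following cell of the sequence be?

F#3 C#3 B2 E3

The 4-note cells begin on C3, D3, E3 — each up a 2nd from the last.
So cell 4 is F#3 C#3 B2 E3.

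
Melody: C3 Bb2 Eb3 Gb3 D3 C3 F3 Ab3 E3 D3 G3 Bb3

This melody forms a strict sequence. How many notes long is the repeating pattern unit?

4

12 notes total. Splitting into 3 groups of 4:
C3 Bb2 Eb3 Gb3 | D3 C3 F3 Ab3 | E3 D3 G3 Bb3
Each cell is the previous one up a 2nd — so the unit is 4 notes.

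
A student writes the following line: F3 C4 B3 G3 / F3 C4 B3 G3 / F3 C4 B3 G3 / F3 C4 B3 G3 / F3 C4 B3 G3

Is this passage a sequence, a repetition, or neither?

repetition

Each 4-note cell is identical (F3 C4 B3 G3), restated at the same pitch.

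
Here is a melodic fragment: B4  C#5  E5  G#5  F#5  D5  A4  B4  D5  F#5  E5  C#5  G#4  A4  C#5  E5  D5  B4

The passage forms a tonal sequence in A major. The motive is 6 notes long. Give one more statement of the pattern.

With a 6-note motive the entries are B4, A4, G#4, each down a 2nd from the previous.
So cell 4 is F#4 G#4 B4 D5 C#5 A4.

F#4 G#4 B4 D5 C#5 A4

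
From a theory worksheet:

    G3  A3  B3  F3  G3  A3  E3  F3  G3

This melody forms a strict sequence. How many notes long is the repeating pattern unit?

3

Try groups of 3 (3 cells in 9 notes):
G3 A3 B3 | F3 G3 A3 | E3 F3 G3
That's a consistent down a 2nd shift per cell, and no other grouping gives one.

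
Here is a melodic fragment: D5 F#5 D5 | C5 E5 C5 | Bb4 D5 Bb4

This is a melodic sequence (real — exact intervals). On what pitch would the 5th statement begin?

The 3-note cells begin on D5, C5, Bb4 — each down a 2nd from the last.
Continuing: Ab4 → Gb4. Statement 5 starts on Gb4.

Gb4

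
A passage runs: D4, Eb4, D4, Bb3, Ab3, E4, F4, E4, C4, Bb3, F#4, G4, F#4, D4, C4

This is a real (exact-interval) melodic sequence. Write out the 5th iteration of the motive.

With a 5-note motive the entries are D4, E4, F#4, each up a 2nd from the previous.
Extending up a 2nd: G#4 → A#4.
So cell 5 is A#4 B4 A#4 F#4 E4.

A#4 B4 A#4 F#4 E4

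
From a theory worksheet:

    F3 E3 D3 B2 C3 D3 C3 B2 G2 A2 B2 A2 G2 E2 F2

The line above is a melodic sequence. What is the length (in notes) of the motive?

5

There are 15 notes; a 5-note unit gives 3 cells:
F3 E3 D3 B2 C3 | D3 C3 B2 G2 A2 | B2 A2 G2 E2 F2
Every group is a transposition down a 3rd of the one before; no shorter unit works.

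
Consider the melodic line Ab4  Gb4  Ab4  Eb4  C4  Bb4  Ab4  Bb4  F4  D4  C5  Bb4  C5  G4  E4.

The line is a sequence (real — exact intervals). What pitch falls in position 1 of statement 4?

Grouping in 5s, the 1st note of each cell is Ab4, Bb4, C5.
One more up a 2nd gives D5.

D5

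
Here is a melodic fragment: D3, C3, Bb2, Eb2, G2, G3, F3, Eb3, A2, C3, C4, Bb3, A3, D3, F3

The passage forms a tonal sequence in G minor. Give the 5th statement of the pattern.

With a 5-note motive the entries are D3, G3, C4, each up a 4th from the previous.
Continuing the starts: F4 → Bb4.
Statement 5 starts on Bb4 and keeps the same diatonic contour: Bb4 A4 G4 C4 Eb4.

Bb4 A4 G4 C4 Eb4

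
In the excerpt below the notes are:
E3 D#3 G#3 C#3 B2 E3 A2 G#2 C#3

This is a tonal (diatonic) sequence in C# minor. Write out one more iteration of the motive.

F#2 E2 A2

The 3-note cells begin on E3, C#3, A2 — each down a 3rd from the last.
Statement 4 starts on F#2 and keeps the same diatonic contour: F#2 E2 A2.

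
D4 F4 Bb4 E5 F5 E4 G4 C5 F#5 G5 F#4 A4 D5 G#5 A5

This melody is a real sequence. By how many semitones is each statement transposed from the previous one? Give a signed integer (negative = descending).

2

With a 5-note motive the entries are D4, E4, F#4, each up a 2nd from the previous.
D4 to E4 spans +2 semitones.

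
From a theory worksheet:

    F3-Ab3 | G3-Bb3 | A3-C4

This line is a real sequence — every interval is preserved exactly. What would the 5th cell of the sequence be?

The 2-note cells begin on F3, G3, A3 — each up a 2nd from the last.
Carrying on: B3 → C#4.
So cell 5 is C#4 E4.

C#4 E4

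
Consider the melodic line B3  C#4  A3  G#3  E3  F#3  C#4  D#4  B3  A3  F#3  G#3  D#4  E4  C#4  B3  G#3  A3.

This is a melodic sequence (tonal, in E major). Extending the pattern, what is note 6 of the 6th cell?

With 6-note cells, note 6 of each statement runs F#3, G#3, A3.
Each moves up a 2nd. Continuing: B3 → C#4 → D#4.

D#4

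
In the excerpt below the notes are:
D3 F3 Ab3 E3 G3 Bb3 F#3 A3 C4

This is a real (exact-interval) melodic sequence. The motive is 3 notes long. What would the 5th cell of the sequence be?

The 3-note cells begin on D3, E3, F#3 — each up a 2nd from the last.
Continuing the starts: G#3 → A#3.
So cell 5 is A#3 C#4 E4.

A#3 C#4 E4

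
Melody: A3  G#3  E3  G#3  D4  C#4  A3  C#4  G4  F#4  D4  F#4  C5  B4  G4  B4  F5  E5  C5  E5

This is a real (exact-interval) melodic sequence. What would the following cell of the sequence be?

Unit = 4 notes; the statements start on A3, D4, G4, C5, F5, moving up a 4th each time.
From Bb5 the exact shape gives Bb5 A5 F5 A5.

Bb5 A5 F5 A5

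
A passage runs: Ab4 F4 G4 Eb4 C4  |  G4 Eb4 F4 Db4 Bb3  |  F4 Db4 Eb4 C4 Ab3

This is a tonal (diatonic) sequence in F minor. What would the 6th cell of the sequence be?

C4 Ab3 Bb3 G3 Eb3

The 5-note cells begin on Ab4, G4, F4 — each down a 2nd from the last.
Extending down a 2nd: Eb4 → Db4 → C4.
From C4 the diatonic shape gives C4 Ab3 Bb3 G3 Eb3.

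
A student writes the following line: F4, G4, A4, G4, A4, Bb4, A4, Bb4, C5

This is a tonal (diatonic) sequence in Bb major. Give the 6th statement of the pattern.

Taking 3-note groups, the heads are F4, G4, A4: the pattern moves up a 2nd.
Extending up a 2nd: Bb4 → C5 → D5.
Statement 6 starts on D5 and keeps the same diatonic contour: D5 Eb5 F5.

D5 Eb5 F5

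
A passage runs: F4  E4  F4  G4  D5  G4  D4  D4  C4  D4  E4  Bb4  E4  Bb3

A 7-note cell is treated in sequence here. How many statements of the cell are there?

2

14 notes in groups of 7 gives 14/7 = 2 statements.
Starts: F4, D4 — each down a 3rd.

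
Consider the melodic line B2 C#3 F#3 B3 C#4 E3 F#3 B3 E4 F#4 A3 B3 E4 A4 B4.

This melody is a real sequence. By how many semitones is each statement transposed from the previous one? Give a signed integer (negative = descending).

With a 5-note motive the entries are B2, E3, A3, each up a 4th from the previous.
B2 to E3 spans +5 semitones.

5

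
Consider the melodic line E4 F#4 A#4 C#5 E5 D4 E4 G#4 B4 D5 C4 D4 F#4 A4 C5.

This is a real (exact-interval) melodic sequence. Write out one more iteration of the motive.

Bb3 C4 E4 G4 Bb4

Unit = 5 notes; the statements start on E4, D4, C4, moving down a 2nd each time.
From Bb3 the exact shape gives Bb3 C4 E4 G4 Bb4.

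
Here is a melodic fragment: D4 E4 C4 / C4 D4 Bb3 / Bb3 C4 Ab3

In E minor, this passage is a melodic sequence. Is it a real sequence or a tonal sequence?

real

Each cell has the same semitone pattern (2, -4) — intervals are preserved exactly.
And Bb3 lies outside E minor, so the sequence is real rather than tonal.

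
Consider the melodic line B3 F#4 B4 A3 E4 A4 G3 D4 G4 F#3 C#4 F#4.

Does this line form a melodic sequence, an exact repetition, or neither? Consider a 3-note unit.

sequence

Each 3-note cell is the previous one transposed down a 2nd.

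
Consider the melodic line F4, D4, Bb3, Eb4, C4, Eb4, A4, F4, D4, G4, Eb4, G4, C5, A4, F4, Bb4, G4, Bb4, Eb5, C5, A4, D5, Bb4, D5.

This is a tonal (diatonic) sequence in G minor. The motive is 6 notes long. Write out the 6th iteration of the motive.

Bb5 G5 Eb5 A5 F5 A5

Unit = 6 notes; the statements start on F4, A4, C5, Eb5, moving up a 3rd each time.
Extending up a 3rd: G5 → Bb5.
Statement 6 starts on Bb5 and keeps the same diatonic contour: Bb5 G5 Eb5 A5 F5 A5.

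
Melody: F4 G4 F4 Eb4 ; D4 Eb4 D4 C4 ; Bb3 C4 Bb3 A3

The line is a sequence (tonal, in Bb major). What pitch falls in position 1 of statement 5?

With 4-note cells, note 1 of each statement runs F4, D4, Bb3.
Carrying that down a 3rd forward: G3 → Eb3.

Eb3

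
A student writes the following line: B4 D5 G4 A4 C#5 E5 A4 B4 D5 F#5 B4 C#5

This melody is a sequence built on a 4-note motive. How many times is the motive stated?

3

12 notes in groups of 4 gives 12/4 = 3 statements.
Starts: B4, C#5, D5 — each up a 2nd.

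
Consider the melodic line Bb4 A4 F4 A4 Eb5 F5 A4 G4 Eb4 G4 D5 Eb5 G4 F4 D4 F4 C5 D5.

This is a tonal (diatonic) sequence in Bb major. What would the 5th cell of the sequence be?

The 6-note cells begin on Bb4, A4, G4 — each down a 2nd from the last.
Carrying on: F4 → Eb4.
Statement 5 starts on Eb4 and keeps the same diatonic contour: Eb4 D4 Bb3 D4 A4 Bb4.

Eb4 D4 Bb3 D4 A4 Bb4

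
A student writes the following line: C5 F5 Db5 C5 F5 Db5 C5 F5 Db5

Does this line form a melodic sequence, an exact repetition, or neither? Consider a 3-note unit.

repetition

Each 3-note cell is identical (C5 F5 Db5), restated at the same pitch.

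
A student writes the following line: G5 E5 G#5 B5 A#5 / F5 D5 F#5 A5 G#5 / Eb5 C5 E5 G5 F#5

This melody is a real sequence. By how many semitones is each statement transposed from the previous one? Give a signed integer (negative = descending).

The 5-note cells begin on G5, F5, Eb5 — each down a 2nd from the last.
G5 to F5 spans -2 semitones.

-2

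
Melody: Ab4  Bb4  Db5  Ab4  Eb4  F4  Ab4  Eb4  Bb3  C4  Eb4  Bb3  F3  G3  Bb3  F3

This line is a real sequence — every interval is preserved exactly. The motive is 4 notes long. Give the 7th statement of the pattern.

The 4-note cells begin on Ab4, Eb4, Bb3, F3 — each down a 4th from the last.
Continuing the starts: C3 → G2 → D2.
From D2 the exact shape gives D2 E2 G2 D2.

D2 E2 G2 D2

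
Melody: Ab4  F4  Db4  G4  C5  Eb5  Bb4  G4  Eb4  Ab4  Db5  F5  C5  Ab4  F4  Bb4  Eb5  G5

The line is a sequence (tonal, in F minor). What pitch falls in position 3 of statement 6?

Bb4

With 6-note cells, note 3 of each statement runs Db4, Eb4, F4.
Carrying that up a 2nd forward: G4 → Ab4 → Bb4.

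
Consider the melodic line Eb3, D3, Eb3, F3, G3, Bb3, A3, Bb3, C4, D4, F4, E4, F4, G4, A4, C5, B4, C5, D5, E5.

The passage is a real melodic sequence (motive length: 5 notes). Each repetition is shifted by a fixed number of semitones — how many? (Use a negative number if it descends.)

7

The 5-note cells begin on Eb3, Bb3, F4, C5 — each up a 5th from the last.
Eb3→Bb3 is 58 − 51 = 7 semitones.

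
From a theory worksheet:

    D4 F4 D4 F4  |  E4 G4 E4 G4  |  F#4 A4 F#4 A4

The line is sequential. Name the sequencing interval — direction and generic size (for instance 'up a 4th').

up a 2nd

Unit = 4 notes; the statements start on D4, E4, F#4, moving up a 2nd each time.
D4 to E4 is up a 2nd.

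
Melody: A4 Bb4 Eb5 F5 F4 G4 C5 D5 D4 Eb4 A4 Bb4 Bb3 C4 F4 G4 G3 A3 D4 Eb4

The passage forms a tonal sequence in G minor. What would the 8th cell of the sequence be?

Taking 4-note groups, the heads are A4, F4, D4, Bb3, G3: the pattern moves down a 3rd.
Extending down a 3rd: Eb3 → C3 → A2.
From A2 the diatonic shape gives A2 Bb2 Eb3 F3.

A2 Bb2 Eb3 F3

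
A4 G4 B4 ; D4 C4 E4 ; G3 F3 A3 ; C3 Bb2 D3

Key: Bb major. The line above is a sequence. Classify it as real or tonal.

real

Each cell has the same semitone pattern (-2, 4) — intervals are preserved exactly.
And B4 lies outside Bb major, so the sequence is real rather than tonal.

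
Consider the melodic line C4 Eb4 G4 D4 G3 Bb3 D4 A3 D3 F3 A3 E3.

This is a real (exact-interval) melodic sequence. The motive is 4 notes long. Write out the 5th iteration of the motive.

E2 G2 B2 F#2

Taking 4-note groups, the heads are C4, G3, D3: the pattern moves down a 4th.
Extending down a 4th: A2 → E2.
So cell 5 is E2 G2 B2 F#2.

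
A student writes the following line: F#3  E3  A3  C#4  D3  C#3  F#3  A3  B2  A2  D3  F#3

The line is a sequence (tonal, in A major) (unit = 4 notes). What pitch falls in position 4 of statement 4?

Grouping in 4s, the 4th note of each cell is C#4, A3, F#3.
One more down a 3rd gives D3.

D3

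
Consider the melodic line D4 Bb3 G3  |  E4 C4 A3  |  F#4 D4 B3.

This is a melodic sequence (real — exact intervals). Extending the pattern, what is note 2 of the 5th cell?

Grouping in 3s, the 2nd note of each cell is Bb3, C4, D4.
Each moves up a 2nd. Continuing: E4 → F#4.

F#4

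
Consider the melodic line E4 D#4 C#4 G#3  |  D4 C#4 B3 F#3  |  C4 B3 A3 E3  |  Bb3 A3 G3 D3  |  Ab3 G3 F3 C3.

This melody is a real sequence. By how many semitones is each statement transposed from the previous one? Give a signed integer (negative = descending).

With a 4-note motive the entries are E4, D4, C4, Bb3, Ab3, each down a 2nd from the previous.
E4 to D4 spans -2 semitones.

-2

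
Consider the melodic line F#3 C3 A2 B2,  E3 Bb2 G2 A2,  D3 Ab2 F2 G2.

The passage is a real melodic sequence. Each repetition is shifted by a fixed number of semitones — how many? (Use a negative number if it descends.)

-2

The 4-note cells begin on F#3, E3, D3 — each down a 2nd from the last.
Counting half-steps from F#3 to E3: -2.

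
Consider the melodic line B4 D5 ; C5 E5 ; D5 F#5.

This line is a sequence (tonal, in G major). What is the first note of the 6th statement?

G5

Unit = 2 notes; the statements start on B4, C5, D5, moving up a 2nd each time.
Continuing: E5 → F#5 → G5. Statement 6 starts on G5.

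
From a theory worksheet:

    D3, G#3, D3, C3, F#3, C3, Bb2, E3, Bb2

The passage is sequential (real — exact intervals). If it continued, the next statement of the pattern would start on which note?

Ab2

Unit = 3 notes; the statements start on D3, C3, Bb2, moving down a 2nd each time.
One more step down a 2nd gives Ab2.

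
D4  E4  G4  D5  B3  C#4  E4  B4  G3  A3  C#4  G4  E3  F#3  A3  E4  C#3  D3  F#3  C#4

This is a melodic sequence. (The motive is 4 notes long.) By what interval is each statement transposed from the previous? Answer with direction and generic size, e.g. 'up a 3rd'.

down a 3rd

Unit = 4 notes; the statements start on D4, B3, G3, E3, C#3, moving down a 3rd each time.
From D4 to B3: down a 3rd.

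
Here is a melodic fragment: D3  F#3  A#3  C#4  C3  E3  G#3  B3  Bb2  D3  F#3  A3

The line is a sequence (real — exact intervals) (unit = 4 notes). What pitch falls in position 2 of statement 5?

Bb2

The unit is 4 notes. Position-2 pitches of the 3 shown cells: F#3, E3, D3.
Carrying that down a 2nd forward: C3 → Bb2.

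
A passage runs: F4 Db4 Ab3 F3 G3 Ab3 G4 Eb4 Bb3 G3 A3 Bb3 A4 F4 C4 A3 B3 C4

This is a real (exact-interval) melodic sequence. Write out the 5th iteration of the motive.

C#5 A4 E4 C#4 D#4 E4

Unit = 6 notes; the statements start on F4, G4, A4, moving up a 2nd each time.
Carrying on: B4 → C#5.
Statement 5 starts on C#5 and keeps the same exact contour: C#5 A4 E4 C#4 D#4 E4.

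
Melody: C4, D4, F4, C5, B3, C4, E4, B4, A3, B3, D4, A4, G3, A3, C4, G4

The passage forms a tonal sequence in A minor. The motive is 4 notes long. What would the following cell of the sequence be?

The 4-note cells begin on C4, B3, A3, G3 — each down a 2nd from the last.
So cell 5 is F3 G3 B3 F4.

F3 G3 B3 F4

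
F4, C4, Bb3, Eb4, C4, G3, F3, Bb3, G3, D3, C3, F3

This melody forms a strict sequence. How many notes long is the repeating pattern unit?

4

Try groups of 4 (3 cells in 12 notes):
F4 C4 Bb3 Eb4 | C4 G3 F3 Bb3 | G3 D3 C3 F3
Each cell is the previous one down a 4th — so the unit is 4 notes.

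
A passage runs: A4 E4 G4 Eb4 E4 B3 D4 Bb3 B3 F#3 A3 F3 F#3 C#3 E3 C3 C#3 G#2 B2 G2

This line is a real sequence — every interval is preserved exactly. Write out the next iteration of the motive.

With a 4-note motive the entries are A4, E4, B3, F#3, C#3, each down a 4th from the previous.
From G#2 the exact shape gives G#2 D#2 F#2 D2.

G#2 D#2 F#2 D2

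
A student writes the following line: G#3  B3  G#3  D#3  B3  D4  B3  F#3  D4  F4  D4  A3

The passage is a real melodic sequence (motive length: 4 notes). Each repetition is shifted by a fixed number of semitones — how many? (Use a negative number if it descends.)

Unit = 4 notes; the statements start on G#3, B3, D4, moving up a 3rd each time.
G#3→B3 is 59 − 56 = 3 semitones.

3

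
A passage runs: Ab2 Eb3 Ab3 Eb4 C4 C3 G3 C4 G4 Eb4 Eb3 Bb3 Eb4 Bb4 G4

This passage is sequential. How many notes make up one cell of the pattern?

5

There are 15 notes; a 5-note unit gives 3 cells:
Ab2 Eb3 Ab3 Eb4 C4 | C3 G3 C4 G4 Eb4 | Eb3 Bb3 Eb4 Bb4 G4
That's a consistent up a 3rd shift per cell, and no other grouping gives one.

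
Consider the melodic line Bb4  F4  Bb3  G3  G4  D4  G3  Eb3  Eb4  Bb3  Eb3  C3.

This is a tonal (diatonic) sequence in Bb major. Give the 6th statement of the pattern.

With a 4-note motive the entries are Bb4, G4, Eb4, each down a 3rd from the previous.
Carrying on: C4 → A3 → F3.
From F3 the diatonic shape gives F3 C3 F2 D2.

F3 C3 F2 D2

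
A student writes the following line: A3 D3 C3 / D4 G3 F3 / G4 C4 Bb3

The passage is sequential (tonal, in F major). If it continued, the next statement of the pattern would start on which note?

C5

The 3-note cells begin on A3, D4, G4 — each up a 4th from the last.
The next head, up a 4th from G4, is C5.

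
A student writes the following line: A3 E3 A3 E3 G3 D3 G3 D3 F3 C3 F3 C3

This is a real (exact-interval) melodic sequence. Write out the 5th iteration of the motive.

The 4-note cells begin on A3, G3, F3 — each down a 2nd from the last.
Extending down a 2nd: Eb3 → Db3.
From Db3 the exact shape gives Db3 Ab2 Db3 Ab2.

Db3 Ab2 Db3 Ab2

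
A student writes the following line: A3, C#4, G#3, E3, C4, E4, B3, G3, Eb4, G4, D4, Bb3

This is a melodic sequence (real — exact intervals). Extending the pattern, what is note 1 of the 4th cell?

The unit is 4 notes. Position-1 pitches of the 3 shown cells: A3, C4, Eb4.
Each moves up a 3rd; the next is Gb4.

Gb4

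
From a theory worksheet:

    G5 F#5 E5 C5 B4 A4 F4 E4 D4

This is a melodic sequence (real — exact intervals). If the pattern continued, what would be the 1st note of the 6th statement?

Grouping in 3s, the 1st note of each cell is G5, C5, F4.
Extending down a 5th: Bb3 → Eb3 → Ab2.

Ab2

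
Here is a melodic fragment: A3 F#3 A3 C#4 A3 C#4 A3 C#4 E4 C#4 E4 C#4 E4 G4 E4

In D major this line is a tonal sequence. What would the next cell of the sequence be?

G4 E4 G4 B4 G4

The 5-note cells begin on A3, C#4, E4 — each up a 3rd from the last.
From G4 the diatonic shape gives G4 E4 G4 B4 G4.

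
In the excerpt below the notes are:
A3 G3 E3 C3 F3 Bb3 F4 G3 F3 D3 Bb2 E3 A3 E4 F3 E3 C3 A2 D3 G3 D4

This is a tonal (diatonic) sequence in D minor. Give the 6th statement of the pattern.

Unit = 7 notes; the statements start on A3, G3, F3, moving down a 2nd each time.
Extending down a 2nd: E3 → D3 → C3.
Statement 6 starts on C3 and keeps the same diatonic contour: C3 Bb2 G2 E2 A2 D3 A3.

C3 Bb2 G2 E2 A2 D3 A3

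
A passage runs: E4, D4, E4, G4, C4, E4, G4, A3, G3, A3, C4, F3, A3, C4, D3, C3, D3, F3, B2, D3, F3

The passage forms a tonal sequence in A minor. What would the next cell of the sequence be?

G2 F2 G2 B2 E2 G2 B2

Unit = 7 notes; the statements start on E4, A3, D3, moving down a 5th each time.
Statement 4 starts on G2 and keeps the same diatonic contour: G2 F2 G2 B2 E2 G2 B2.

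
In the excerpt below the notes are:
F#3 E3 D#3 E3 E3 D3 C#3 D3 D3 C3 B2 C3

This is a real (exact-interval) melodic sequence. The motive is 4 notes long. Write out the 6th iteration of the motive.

The 4-note cells begin on F#3, E3, D3 — each down a 2nd from the last.
Continuing the starts: C3 → Bb2 → Ab2.
Statement 6 starts on Ab2 and keeps the same exact contour: Ab2 Gb2 F2 Gb2.

Ab2 Gb2 F2 Gb2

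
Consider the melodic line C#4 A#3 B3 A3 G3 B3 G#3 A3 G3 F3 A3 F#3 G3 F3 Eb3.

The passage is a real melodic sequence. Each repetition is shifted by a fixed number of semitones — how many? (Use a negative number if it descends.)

-2

The 5-note cells begin on C#4, B3, A3 — each down a 2nd from the last.
C#4 to B3 spans -2 semitones.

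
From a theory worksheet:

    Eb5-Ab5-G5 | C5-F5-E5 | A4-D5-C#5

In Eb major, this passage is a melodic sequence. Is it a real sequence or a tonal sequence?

real

Each cell has the same semitone pattern (5, -1) — intervals are preserved exactly.
And E5 lies outside Eb major, so the sequence is real rather than tonal.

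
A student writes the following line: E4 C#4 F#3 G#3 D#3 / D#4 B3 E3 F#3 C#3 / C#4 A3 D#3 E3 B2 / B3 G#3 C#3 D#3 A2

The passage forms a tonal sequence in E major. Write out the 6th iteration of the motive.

With a 5-note motive the entries are E4, D#4, C#4, B3, each down a 2nd from the previous.
Extending down a 2nd: A3 → G#3.
From G#3 the diatonic shape gives G#3 E3 A2 B2 F#2.

G#3 E3 A2 B2 F#2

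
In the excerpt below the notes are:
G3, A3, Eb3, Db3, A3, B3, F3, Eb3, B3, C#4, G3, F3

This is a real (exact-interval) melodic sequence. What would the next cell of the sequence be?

C#4 D#4 A3 G3

The 4-note cells begin on G3, A3, B3 — each up a 2nd from the last.
So cell 4 is C#4 D#4 A3 G3.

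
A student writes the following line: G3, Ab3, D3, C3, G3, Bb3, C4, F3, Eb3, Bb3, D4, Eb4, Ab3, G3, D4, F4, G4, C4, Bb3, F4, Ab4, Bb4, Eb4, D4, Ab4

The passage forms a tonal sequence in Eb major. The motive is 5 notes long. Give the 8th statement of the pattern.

G5 Ab5 D5 C5 G5

The 5-note cells begin on G3, Bb3, D4, F4, Ab4 — each up a 3rd from the last.
Carrying on: C5 → Eb5 → G5.
From G5 the diatonic shape gives G5 Ab5 D5 C5 G5.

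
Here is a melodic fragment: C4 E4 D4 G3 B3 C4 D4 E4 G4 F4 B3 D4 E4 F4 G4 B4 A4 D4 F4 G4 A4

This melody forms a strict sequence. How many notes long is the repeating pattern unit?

21 notes total. Splitting into 3 groups of 7:
C4 E4 D4 G3 B3 C4 D4 | E4 G4 F4 B3 D4 E4 F4 | G4 B4 A4 D4 F4 G4 A4
Each cell is the previous one up a 3rd — so the unit is 7 notes.

7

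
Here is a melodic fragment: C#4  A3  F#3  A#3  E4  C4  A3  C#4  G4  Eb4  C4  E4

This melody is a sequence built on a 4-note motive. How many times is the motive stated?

3

12 notes in groups of 4 gives 12/4 = 3 statements.
Starts: C#4, E4, G4 — each up a 3rd.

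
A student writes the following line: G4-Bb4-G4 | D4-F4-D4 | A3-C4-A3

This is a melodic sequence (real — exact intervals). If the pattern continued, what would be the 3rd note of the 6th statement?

F#2

With 3-note cells, note 3 of each statement runs G4, D4, A3.
Extending down a 4th: E3 → B2 → F#2.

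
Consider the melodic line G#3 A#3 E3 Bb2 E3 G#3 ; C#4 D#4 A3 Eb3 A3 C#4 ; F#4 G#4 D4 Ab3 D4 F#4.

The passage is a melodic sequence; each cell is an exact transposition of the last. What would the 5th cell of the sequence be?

Taking 6-note groups, the heads are G#3, C#4, F#4: the pattern moves up a 4th.
Continuing the starts: B4 → E5.
Statement 5 starts on E5 and keeps the same exact contour: E5 F#5 C5 Gb4 C5 E5.

E5 F#5 C5 Gb4 C5 E5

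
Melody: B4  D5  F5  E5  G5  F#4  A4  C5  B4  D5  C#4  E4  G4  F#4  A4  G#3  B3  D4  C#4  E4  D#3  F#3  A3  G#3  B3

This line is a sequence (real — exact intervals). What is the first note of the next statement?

Taking 5-note groups, the heads are B4, F#4, C#4, G#3, D#3: the pattern moves down a 4th.
One more step down a 4th gives A#2.

A#2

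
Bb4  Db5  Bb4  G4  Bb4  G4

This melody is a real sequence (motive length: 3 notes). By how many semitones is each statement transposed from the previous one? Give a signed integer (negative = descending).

-3

Taking 3-note groups, the heads are Bb4, G4: the pattern moves down a 3rd.
Counting half-steps from Bb4 to G4: -3.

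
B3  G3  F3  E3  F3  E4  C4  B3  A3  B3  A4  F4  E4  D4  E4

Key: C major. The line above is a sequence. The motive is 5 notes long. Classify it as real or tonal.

Every note is diatonic to C major.
Cell 1 has -2 semitones from note 2 to 3, but cell 2 has -1 — the interval quality changes while the contour stays the same, which is the hallmark of a tonal sequence.

tonal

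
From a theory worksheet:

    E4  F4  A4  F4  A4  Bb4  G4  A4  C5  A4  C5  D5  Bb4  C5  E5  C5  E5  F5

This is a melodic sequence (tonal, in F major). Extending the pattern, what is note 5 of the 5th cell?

The unit is 6 notes. Position-5 pitches of the 3 shown cells: A4, C5, E5.
Each moves up a 3rd. Continuing: G5 → Bb5.

Bb5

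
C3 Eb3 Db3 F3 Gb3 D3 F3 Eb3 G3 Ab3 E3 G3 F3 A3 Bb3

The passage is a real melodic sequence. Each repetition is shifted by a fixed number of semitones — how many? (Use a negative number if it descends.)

2

Unit = 5 notes; the statements start on C3, D3, E3, moving up a 2nd each time.
C3→D3 is 50 − 48 = 2 semitones.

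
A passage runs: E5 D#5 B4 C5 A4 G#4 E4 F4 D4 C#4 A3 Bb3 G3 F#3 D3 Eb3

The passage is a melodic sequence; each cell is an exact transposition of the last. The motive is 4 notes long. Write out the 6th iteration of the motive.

Unit = 4 notes; the statements start on E5, A4, D4, G3, moving down a 5th each time.
Extending down a 5th: C3 → F2.
From F2 the exact shape gives F2 E2 C2 Db2.

F2 E2 C2 Db2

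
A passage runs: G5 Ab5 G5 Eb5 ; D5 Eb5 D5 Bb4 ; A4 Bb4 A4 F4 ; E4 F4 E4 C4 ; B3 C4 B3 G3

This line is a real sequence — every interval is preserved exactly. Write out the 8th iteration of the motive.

G#2 A2 G#2 E2

Taking 4-note groups, the heads are G5, D5, A4, E4, B3: the pattern moves down a 4th.
Continuing the starts: F#3 → C#3 → G#2.
So cell 8 is G#2 A2 G#2 E2.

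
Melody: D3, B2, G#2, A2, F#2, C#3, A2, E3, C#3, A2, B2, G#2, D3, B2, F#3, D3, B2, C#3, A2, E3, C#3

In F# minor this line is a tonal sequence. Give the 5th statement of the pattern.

Taking 7-note groups, the heads are D3, E3, F#3: the pattern moves up a 2nd.
Extending up a 2nd: G#3 → A3.
Statement 5 starts on A3 and keeps the same diatonic contour: A3 F#3 D3 E3 C#3 G#3 E3.

A3 F#3 D3 E3 C#3 G#3 E3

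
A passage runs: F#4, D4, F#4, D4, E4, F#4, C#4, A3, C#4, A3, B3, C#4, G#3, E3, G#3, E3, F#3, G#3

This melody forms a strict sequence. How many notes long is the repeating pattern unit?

There are 18 notes; a 6-note unit gives 3 cells:
F#4 D4 F#4 D4 E4 F#4 | C#4 A3 C#4 A3 B3 C#4 | G#3 E3 G#3 E3 F#3 G#3
Each cell is the previous one down a 4th — so the unit is 6 notes.

6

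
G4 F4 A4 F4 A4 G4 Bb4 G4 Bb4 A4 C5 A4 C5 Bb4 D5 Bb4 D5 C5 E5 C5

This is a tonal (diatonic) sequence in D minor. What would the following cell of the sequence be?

E5 D5 F5 D5

Taking 4-note groups, the heads are G4, A4, Bb4, C5, D5: the pattern moves up a 2nd.
So cell 6 is E5 D5 F5 D5.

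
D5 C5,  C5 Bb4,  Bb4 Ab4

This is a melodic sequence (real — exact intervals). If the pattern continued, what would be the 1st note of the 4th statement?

Ab4

Grouping in 2s, the 1st note of each cell is D5, C5, Bb4.
From Bb4, down a 2nd gives Ab4.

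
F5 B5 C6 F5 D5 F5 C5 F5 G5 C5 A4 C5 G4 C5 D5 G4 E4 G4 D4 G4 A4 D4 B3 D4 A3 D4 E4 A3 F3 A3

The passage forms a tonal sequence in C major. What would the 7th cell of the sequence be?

B2 E3 F3 B2 G2 B2

With a 6-note motive the entries are F5, C5, G4, D4, A3, each down a 4th from the previous.
Carrying on: E3 → B2.
So cell 7 is B2 E3 F3 B2 G2 B2.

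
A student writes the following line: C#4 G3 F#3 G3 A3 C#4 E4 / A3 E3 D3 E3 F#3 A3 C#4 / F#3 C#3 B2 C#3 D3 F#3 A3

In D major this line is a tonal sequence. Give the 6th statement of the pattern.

Taking 7-note groups, the heads are C#4, A3, F#3: the pattern moves down a 3rd.
Carrying on: D3 → B2 → G2.
So cell 6 is G2 D2 C#2 D2 E2 G2 B2.

G2 D2 C#2 D2 E2 G2 B2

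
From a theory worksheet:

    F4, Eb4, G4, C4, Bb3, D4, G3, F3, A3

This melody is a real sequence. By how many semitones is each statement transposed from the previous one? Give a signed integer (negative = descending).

-5

Taking 3-note groups, the heads are F4, C4, G3: the pattern moves down a 4th.
F4→C4 is 60 − 65 = -5 semitones.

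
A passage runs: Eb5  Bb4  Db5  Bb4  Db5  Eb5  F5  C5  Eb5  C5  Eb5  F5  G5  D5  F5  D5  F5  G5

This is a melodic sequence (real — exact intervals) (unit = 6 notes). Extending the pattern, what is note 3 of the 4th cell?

G5

The unit is 6 notes. Position-3 pitches of the 3 shown cells: Db5, Eb5, F5.
One more up a 2nd gives G5.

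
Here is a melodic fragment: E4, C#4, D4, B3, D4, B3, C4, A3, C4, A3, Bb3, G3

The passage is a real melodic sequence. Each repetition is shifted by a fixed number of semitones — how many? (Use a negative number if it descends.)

The 4-note cells begin on E4, D4, C4 — each down a 2nd from the last.
E4→D4 is 62 − 64 = -2 semitones.

-2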